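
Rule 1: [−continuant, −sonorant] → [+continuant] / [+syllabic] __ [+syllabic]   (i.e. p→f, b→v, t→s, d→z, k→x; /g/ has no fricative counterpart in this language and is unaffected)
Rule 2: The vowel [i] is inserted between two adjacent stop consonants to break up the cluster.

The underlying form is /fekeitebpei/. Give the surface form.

fexeisebipei

Rule 1 (intervocalic spirantization): /k/ is a stop between vowels /e/ and /e/, so it spirantizes to the fricative [x]. /t/ is a stop between vowels /i/ and /e/, so it spirantizes to the fricative [s]. /fekeitebpei/ → fexeisebpei.
Rule 2 (stop-cluster i-epenthesis): /b/ and /p/ form a stop–stop cluster, so [i] is inserted between them. /fexeisebpei/ → fexeisebipei.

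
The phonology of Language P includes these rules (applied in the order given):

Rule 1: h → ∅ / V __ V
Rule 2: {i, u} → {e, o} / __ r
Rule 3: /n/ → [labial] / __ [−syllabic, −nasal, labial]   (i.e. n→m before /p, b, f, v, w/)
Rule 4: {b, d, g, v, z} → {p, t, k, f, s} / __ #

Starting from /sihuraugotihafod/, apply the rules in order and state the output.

Rule 1 (intervocalic h-deletion): /h/ occurs between vowels /i/ and /u/, so it deletes. /h/ occurs between vowels /i/ and /a/, so it deletes. /sihuraugotihafod/ → siuraugotiafod.
Rule 2 (pre-rhotic lowering): /u/ is a high vowel immediately before /r/, so it lowers to [o]. /siuraugotiafod/ → sioraugotiafod.
Rule 3 (nasal place assimilation): no segment meets the environment; /sioraugotiafod/ is unchanged.
Rule 4 (final devoicing): /d/ is a voiced obstruent in word-final position, so it devoices to [t]. /sioraugotiafod/ → sioraugotiafot.

sioraugotiafot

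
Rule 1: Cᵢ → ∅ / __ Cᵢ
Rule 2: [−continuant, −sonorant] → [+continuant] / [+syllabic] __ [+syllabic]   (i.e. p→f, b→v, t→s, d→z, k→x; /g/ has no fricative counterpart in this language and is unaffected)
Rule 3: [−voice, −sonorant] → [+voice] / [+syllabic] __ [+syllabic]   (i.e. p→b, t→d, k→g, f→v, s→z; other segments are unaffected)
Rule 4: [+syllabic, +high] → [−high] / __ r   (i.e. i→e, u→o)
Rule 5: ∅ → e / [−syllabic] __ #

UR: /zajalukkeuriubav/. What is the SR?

Rule 1 (degemination): /kk/ is a geminate; the first /k/ deletes. /zajalukkeuriubav/ → zajalukeuriubav.
Rule 2 (intervocalic spirantization): /k/ is a stop between vowels /u/ and /e/, so it spirantizes to the fricative [x]. /b/ is a stop between vowels /u/ and /a/, so it spirantizes to the fricative [v]. /zajalukeuriubav/ → zajaluxeuriuvav.
Rule 3 (intervocalic voicing): no segment meets the environment; /zajaluxeuriuvav/ is unchanged.
Rule 4 (pre-rhotic lowering): /u/ is a high vowel immediately before /r/, so it lowers to [o]. /zajaluxeuriuvav/ → zajaluxeoriuvav.
Rule 5 (final e-epenthesis): the form ends in the consonant /v/, so [e] is inserted word-finally. /zajaluxeoriuvav/ → zajaluxeoriuvave.

zajaluxeoriuvave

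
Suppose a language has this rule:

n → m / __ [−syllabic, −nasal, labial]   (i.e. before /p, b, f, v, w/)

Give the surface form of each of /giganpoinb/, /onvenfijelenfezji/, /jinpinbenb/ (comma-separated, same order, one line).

/giganpoinb/: /n/ precedes the labial consonant /p/, so it assimilates in place to [m]. /n/ precedes the labial consonant /b/, so it assimilates in place to [m]. → [gigampoimb].
/onvenfijelenfezji/: /n/ precedes the labial consonant /v/, so it assimilates in place to [m]. /n/ precedes the labial consonant /f/, so it assimilates in place to [m]. /n/ precedes the labial consonant /f/, so it assimilates in place to [m]. → [omvemfijelemfezji].
/jinpinbenb/: /n/ precedes the labial consonant /p/, so it assimilates in place to [m]. /n/ precedes the labial consonant /b/, so it assimilates in place to [m]. /n/ precedes the labial consonant /b/, so it assimilates in place to [m]. → [jimpimbemb].

gigampoimb, omvemfijelemfezji, jimpimbemb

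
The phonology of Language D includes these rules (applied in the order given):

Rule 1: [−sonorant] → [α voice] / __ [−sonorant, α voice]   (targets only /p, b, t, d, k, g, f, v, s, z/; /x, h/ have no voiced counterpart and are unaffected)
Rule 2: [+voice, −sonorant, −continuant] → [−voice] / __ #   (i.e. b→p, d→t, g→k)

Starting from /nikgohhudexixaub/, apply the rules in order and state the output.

niggohhudexixaup

Rule 1 (regressive voicing assimilation): /k/ precedes the voiced obstruent /g/, so it voices to [g] by assimilation. /nikgohhudexixaub/ → niggohhudexixaub.
Rule 2 (final devoicing): /b/ is a voiced stop in word-final position, so it devoices to [p]. /niggohhudexixaub/ → niggohhudexixaup.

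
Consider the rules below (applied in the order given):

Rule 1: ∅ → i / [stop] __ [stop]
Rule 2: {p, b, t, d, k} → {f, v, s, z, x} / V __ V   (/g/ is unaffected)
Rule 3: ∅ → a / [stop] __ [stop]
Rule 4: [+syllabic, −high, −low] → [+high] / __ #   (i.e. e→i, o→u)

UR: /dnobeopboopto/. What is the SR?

Rule 1 (stop-cluster i-epenthesis): /p/ and /b/ form a stop–stop cluster, so [i] is inserted between them. /p/ and /t/ form a stop–stop cluster, so [i] is inserted between them. /dnobeopboopto/ → dnobeopiboopito.
Rule 2 (intervocalic spirantization): /b/ is a stop between vowels /o/ and /e/, so it spirantizes to the fricative [v]. /p/ is a stop between vowels /o/ and /i/, so it spirantizes to the fricative [f]. /b/ is a stop between vowels /i/ and /o/, so it spirantizes to the fricative [v]. /p/ is a stop between vowels /o/ and /i/, so it spirantizes to the fricative [f]. /t/ is a stop between vowels /i/ and /o/, so it spirantizes to the fricative [s]. /dnobeopiboopito/ → dnoveofivoofiso.
Rule 3 (stop-cluster a-epenthesis): no segment meets the environment; /dnoveofivoofiso/ is unchanged.
Rule 4 (final vowel raising): /o/ is a mid vowel in word-final position, so it raises to [u]. /dnoveofivoofiso/ → dnoveofivoofisu.

dnoveofivoofisu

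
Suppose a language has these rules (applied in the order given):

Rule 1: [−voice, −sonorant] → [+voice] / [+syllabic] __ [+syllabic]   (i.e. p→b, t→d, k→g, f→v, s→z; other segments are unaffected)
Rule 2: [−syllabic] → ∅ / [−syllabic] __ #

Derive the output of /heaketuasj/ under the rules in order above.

Rule 1 (intervocalic voicing): /k/ is a voiceless obstruent between vowels /a/ and /e/, so it voices to [g]. /t/ is a voiceless obstruent between vowels /e/ and /u/, so it voices to [d]. /heaketuasj/ → heageduasj.
Rule 2 (final cluster simplification): /j/ is the second consonant of a word-final cluster /sj/, so it deletes. /heageduasj/ → heageduas.

heageduas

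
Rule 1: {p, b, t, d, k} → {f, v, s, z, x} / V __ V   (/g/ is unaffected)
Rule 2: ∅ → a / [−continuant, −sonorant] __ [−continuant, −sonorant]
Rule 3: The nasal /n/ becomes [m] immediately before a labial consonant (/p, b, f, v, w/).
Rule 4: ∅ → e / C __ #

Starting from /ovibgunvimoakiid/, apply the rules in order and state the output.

ovibagumvimoaxiide

Rule 1 (intervocalic spirantization): /k/ is a stop between vowels /a/ and /i/, so it spirantizes to the fricative [x]. /ovibgunvimoakiid/ → ovibgunvimoaxiid.
Rule 2 (stop-cluster a-epenthesis): /b/ and /g/ form a stop–stop cluster, so [a] is inserted between them. /ovibgunvimoaxiid/ → ovibagunvimoaxiid.
Rule 3 (nasal place assimilation): /n/ precedes the labial consonant /v/, so it assimilates in place to [m]. /ovibagunvimoaxiid/ → ovibagumvimoaxiid.
Rule 4 (final e-epenthesis): the form ends in the consonant /d/, so [e] is inserted word-finally. /ovibagumvimoaxiid/ → ovibagumvimoaxiide.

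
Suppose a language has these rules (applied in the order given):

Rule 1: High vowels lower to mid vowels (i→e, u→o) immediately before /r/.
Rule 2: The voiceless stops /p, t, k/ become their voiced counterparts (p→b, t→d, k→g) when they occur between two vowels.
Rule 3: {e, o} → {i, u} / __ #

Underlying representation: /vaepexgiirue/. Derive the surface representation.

vaebexgierui

Rule 1 (pre-rhotic lowering): /i/ is a high vowel immediately before /r/, so it lowers to [e]. /vaepexgiirue/ → vaepexgierue.
Rule 2 (intervocalic voicing): /p/ is a voiceless stop between vowels /e/ and /e/, so it voices to [b]. /vaepexgierue/ → vaebexgierue.
Rule 3 (final vowel raising): /e/ is a mid vowel in word-final position, so it raises to [i]. /vaebexgierue/ → vaebexgierui.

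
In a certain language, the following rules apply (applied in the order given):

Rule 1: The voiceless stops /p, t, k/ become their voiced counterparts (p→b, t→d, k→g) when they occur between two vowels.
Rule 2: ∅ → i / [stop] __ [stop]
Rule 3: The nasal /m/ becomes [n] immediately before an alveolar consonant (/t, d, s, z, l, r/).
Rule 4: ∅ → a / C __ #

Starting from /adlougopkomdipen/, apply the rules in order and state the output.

Rule 1 (intervocalic voicing): /p/ is a voiceless stop between vowels /i/ and /e/, so it voices to [b]. /adlougopkomdipen/ → adlougopkomdiben.
Rule 2 (stop-cluster i-epenthesis): /p/ and /k/ form a stop–stop cluster, so [i] is inserted between them. /adlougopkomdiben/ → adlougopikomdiben.
Rule 3 (nasal place assimilation): /m/ precedes the alveolar consonant /d/, so it assimilates in place to [n]. /adlougopikomdiben/ → adlougopikondiben.
Rule 4 (final a-epenthesis): the form ends in the consonant /n/, so [a] is inserted word-finally. /adlougopikondiben/ → adlougopikondibena.

adlougopikondibena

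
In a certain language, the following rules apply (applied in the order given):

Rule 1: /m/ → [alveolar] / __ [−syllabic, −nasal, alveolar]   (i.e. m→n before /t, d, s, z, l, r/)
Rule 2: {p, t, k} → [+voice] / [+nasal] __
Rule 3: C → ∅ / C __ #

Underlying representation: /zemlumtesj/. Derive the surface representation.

zenlundes

Rule 1 (nasal place assimilation): /m/ precedes the alveolar consonant /l/, so it assimilates in place to [n]. /m/ precedes the alveolar consonant /t/, so it assimilates in place to [n]. /zemlumtesj/ → zenluntesj.
Rule 2 (post-nasal voicing): /t/ is a voiceless stop immediately after the nasal /n/, so it voices to [d]. /zenluntesj/ → zenlundesj.
Rule 3 (final cluster simplification): /j/ is the second consonant of a word-final cluster /sj/, so it deletes. /zenlundesj/ → zenlundes.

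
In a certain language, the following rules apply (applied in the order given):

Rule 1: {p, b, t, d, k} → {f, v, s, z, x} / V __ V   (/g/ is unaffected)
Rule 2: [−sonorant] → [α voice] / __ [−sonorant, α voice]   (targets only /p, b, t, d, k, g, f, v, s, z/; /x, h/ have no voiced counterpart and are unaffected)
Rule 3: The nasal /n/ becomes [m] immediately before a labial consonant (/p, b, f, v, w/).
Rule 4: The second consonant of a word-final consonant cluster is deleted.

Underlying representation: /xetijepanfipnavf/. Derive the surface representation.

Rule 1 (intervocalic spirantization): /t/ is a stop between vowels /e/ and /i/, so it spirantizes to the fricative [s]. /p/ is a stop between vowels /e/ and /a/, so it spirantizes to the fricative [f]. /xetijepanfipnavf/ → xesijefanfipnavf.
Rule 2 (regressive voicing assimilation): /v/ precedes the voiceless obstruent /f/, so it devoices to [f] by assimilation. /xesijefanfipnavf/ → xesijefanfipnaff.
Rule 3 (nasal place assimilation): /n/ precedes the labial consonant /f/, so it assimilates in place to [m]. /xesijefanfipnaff/ → xesijefamfipnaff.
Rule 4 (final cluster simplification): /f/ is the second consonant of a word-final cluster /ff/, so it deletes. /xesijefamfipnaff/ → xesijefamfipnaf.

xesijefamfipnaf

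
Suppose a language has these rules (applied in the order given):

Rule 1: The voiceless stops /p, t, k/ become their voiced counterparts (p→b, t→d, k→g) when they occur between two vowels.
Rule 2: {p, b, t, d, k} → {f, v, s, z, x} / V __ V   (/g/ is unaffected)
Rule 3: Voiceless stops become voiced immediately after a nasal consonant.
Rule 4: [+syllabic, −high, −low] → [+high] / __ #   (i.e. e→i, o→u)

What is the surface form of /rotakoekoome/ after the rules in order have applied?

Rule 1 (intervocalic voicing): /t/ is a voiceless stop between vowels /o/ and /a/, so it voices to [d]. /k/ is a voiceless stop between vowels /a/ and /o/, so it voices to [g]. /k/ is a voiceless stop between vowels /e/ and /o/, so it voices to [g]. /rotakoekoome/ → rodagoegoome.
Rule 2 (intervocalic spirantization): /d/ is a stop between vowels /o/ and /a/, so it spirantizes to the fricative [z]. /rodagoegoome/ → rozagoegoome.
Rule 3 (post-nasal voicing): no segment meets the environment; /rozagoegoome/ is unchanged.
Rule 4 (final vowel raising): /e/ is a mid vowel in word-final position, so it raises to [i]. /rozagoegoome/ → rozagoegoomi.

rozagoegoomi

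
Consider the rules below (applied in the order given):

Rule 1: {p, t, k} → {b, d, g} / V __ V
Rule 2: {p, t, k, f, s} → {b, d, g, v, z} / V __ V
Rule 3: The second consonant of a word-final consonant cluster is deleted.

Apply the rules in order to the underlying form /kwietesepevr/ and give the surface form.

kwiedezebev

Rule 1 (intervocalic voicing): /t/ is a voiceless stop between vowels /e/ and /e/, so it voices to [d]. /p/ is a voiceless stop between vowels /e/ and /e/, so it voices to [b]. /kwietesepevr/ → kwiedesebevr.
Rule 2 (intervocalic voicing): /s/ is a voiceless obstruent between vowels /e/ and /e/, so it voices to [z]. /kwiedesebevr/ → kwiedezebevr.
Rule 3 (final cluster simplification): /r/ is the second consonant of a word-final cluster /vr/, so it deletes. /kwiedezebevr/ → kwiedezebev.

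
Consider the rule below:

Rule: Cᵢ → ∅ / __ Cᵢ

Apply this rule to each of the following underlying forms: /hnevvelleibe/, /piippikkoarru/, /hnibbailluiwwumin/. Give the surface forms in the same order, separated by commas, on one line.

hneveleibe, piipikoaru, hnibailuiwumin

/hnevvelleibe/: /vv/ is a geminate; the first /v/ deletes. /ll/ is a geminate; the first /l/ deletes. → [hneveleibe].
/piippikkoarru/: /pp/ is a geminate; the first /p/ deletes. /kk/ is a geminate; the first /k/ deletes. /rr/ is a geminate; the first /r/ deletes. → [piipikoaru].
/hnibbailluiwwumin/: /bb/ is a geminate; the first /b/ deletes. /ll/ is a geminate; the first /l/ deletes. /ww/ is a geminate; the first /w/ deletes. → [hnibailuiwumin].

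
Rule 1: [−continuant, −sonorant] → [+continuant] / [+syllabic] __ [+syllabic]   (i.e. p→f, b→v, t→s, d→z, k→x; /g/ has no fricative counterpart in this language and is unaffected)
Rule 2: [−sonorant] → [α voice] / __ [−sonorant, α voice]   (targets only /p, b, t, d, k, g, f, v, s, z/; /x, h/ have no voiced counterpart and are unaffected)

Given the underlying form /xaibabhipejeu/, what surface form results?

xaivaphifejeu

Rule 1 (intervocalic spirantization): /b/ is a stop between vowels /i/ and /a/, so it spirantizes to the fricative [v]. /p/ is a stop between vowels /i/ and /e/, so it spirantizes to the fricative [f]. /xaibabhipejeu/ → xaivabhifejeu.
Rule 2 (regressive voicing assimilation): /b/ precedes the voiceless obstruent /h/, so it devoices to [p] by assimilation. /xaivabhifejeu/ → xaivaphifejeu.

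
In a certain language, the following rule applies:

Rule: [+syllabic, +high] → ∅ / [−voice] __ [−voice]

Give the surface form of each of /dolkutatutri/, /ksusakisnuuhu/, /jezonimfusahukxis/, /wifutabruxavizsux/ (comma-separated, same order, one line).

/dolkutatutri/: /u/ is a high vowel flanked by voiceless consonants /k/ and /t/, so it deletes. /u/ is a high vowel flanked by voiceless consonants /t/ and /t/, so it deletes. → [dolktattri].
/ksusakisnuuhu/: /u/ is a high vowel flanked by voiceless consonants /s/ and /s/, so it deletes. /i/ is a high vowel flanked by voiceless consonants /k/ and /s/, so it deletes. → [kssaksnuuhu].
/jezonimfusahukxis/: /u/ is a high vowel flanked by voiceless consonants /f/ and /s/, so it deletes. /u/ is a high vowel flanked by voiceless consonants /h/ and /k/, so it deletes. /i/ is a high vowel flanked by voiceless consonants /x/ and /s/, so it deletes. → [jezonimfsahkxs].
/wifutabruxavizsux/: /u/ is a high vowel flanked by voiceless consonants /f/ and /t/, so it deletes. /u/ is a high vowel flanked by voiceless consonants /s/ and /x/, so it deletes. → [wiftabruxavizsx].

dolktattri, kssaksnuuhu, jezonimfsahkxs, wiftabruxavizsx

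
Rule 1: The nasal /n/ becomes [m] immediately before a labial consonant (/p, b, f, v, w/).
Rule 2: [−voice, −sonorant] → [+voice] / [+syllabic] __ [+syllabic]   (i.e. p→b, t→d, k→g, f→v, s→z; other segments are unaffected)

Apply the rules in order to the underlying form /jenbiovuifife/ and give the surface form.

jembiovuivive

Rule 1 (nasal place assimilation): /n/ precedes the labial consonant /b/, so it assimilates in place to [m]. /jenbiovuifife/ → jembiovuifife.
Rule 2 (intervocalic voicing): /f/ is a voiceless obstruent between vowels /i/ and /i/, so it voices to [v]. /f/ is a voiceless obstruent between vowels /i/ and /e/, so it voices to [v]. /jembiovuifife/ → jembiovuivive.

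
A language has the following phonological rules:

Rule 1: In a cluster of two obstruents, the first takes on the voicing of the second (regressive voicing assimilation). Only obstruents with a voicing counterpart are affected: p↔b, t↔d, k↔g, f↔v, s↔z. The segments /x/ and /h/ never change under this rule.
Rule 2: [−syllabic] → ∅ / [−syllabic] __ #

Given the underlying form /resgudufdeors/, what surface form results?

rezguduvdeor

Rule 1 (regressive voicing assimilation): /s/ precedes the voiced obstruent /g/, so it voices to [z] by assimilation. /f/ precedes the voiced obstruent /d/, so it voices to [v] by assimilation. /resgudufdeors/ → rezguduvdeors.
Rule 2 (final cluster simplification): /s/ is the second consonant of a word-final cluster /rs/, so it deletes. /rezguduvdeors/ → rezguduvdeor.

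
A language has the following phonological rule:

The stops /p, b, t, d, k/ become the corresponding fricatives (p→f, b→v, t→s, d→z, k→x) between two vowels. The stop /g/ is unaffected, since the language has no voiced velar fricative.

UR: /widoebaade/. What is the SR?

/d/ is a stop between vowels /i/ and /o/, so it spirantizes to the fricative [z].
/b/ is a stop between vowels /e/ and /a/, so it spirantizes to the fricative [v].
/d/ is a stop between vowels /a/ and /e/, so it spirantizes to the fricative [z].
Surface form: [wizoevaaze].

wizoevaaze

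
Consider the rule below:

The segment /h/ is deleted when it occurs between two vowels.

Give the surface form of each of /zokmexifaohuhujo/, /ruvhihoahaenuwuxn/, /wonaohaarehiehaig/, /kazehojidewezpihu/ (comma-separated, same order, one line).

/zokmexifaohuhujo/: /h/ occurs between vowels /o/ and /u/, so it deletes. /h/ occurs between vowels /u/ and /u/, so it deletes. → [zokmexifaouujo].
/ruvhihoahaenuwuxn/: /h/ occurs between vowels /i/ and /o/, so it deletes. /h/ occurs between vowels /a/ and /a/, so it deletes. → [ruvhioaaenuwuxn].
/wonaohaarehiehaig/: /h/ occurs between vowels /o/ and /a/, so it deletes. /h/ occurs between vowels /e/ and /i/, so it deletes. /h/ occurs between vowels /e/ and /a/, so it deletes. → [wonaoaareieaig].
/kazehojidewezpihu/: /h/ occurs between vowels /e/ and /o/, so it deletes. /h/ occurs between vowels /i/ and /u/, so it deletes. → [kazeojidewezpiu].

zokmexifaouujo, ruvhioaaenuwuxn, wonaoaareieaig, kazeojidewezpiu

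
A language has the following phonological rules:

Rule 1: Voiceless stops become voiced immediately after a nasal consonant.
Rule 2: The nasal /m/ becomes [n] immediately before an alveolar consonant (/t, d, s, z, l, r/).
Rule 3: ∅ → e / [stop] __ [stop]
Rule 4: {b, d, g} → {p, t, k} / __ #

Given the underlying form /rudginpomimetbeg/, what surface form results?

rudeginbomimetebek

Rule 1 (post-nasal voicing): /p/ is a voiceless stop immediately after the nasal /n/, so it voices to [b]. /rudginpomimetbeg/ → rudginbomimetbeg.
Rule 2 (nasal place assimilation): no segment meets the environment; /rudginbomimetbeg/ is unchanged.
Rule 3 (stop-cluster e-epenthesis): /d/ and /g/ form a stop–stop cluster, so [e] is inserted between them. /t/ and /b/ form a stop–stop cluster, so [e] is inserted between them. /rudginbomimetbeg/ → rudeginbomimetebeg.
Rule 4 (final devoicing): /g/ is a voiced stop in word-final position, so it devoices to [k]. /rudeginbomimetebeg/ → rudeginbomimetebek.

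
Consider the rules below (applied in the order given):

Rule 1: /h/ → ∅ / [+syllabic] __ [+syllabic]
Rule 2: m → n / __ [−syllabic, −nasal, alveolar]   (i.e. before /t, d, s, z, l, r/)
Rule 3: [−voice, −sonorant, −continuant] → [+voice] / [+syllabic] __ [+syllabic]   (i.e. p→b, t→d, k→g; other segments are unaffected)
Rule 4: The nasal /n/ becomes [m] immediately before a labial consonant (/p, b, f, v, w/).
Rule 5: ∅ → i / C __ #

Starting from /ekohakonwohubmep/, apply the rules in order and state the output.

Rule 1 (intervocalic h-deletion): /h/ occurs between vowels /o/ and /a/, so it deletes. /h/ occurs between vowels /o/ and /u/, so it deletes. /ekohakonwohubmep/ → ekoakonwoubmep.
Rule 2 (nasal place assimilation): no segment meets the environment; /ekoakonwoubmep/ is unchanged.
Rule 3 (intervocalic voicing): /k/ is a voiceless stop between vowels /e/ and /o/, so it voices to [g]. /k/ is a voiceless stop between vowels /a/ and /o/, so it voices to [g]. /ekoakonwoubmep/ → egoagonwoubmep.
Rule 4 (nasal place assimilation): /n/ precedes the labial consonant /w/, so it assimilates in place to [m]. /egoagonwoubmep/ → egoagomwoubmep.
Rule 5 (final i-epenthesis): the form ends in the consonant /p/, so [i] is inserted word-finally. /egoagomwoubmep/ → egoagomwoubmepi.

egoagomwoubmepi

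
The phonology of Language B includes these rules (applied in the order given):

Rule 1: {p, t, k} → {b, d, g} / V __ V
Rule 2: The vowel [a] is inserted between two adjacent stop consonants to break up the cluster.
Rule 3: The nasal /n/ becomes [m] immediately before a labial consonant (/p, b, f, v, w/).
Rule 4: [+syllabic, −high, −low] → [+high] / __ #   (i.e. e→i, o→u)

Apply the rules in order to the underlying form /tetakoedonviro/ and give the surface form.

tedagoedomviru

Rule 1 (intervocalic voicing): /t/ is a voiceless stop between vowels /e/ and /a/, so it voices to [d]. /k/ is a voiceless stop between vowels /a/ and /o/, so it voices to [g]. /tetakoedonviro/ → tedagoedonviro.
Rule 2 (stop-cluster a-epenthesis): no segment meets the environment; /tedagoedonviro/ is unchanged.
Rule 3 (nasal place assimilation): /n/ precedes the labial consonant /v/, so it assimilates in place to [m]. /tedagoedonviro/ → tedagoedomviro.
Rule 4 (final vowel raising): /o/ is a mid vowel in word-final position, so it raises to [u]. /tedagoedomviro/ → tedagoedomviru.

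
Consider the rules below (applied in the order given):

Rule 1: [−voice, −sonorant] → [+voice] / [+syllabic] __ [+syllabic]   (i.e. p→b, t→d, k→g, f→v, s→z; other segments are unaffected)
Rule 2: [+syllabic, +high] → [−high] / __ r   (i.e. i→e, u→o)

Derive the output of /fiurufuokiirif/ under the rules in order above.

Rule 1 (intervocalic voicing): /f/ is a voiceless obstruent between vowels /u/ and /u/, so it voices to [v]. /k/ is a voiceless obstruent between vowels /o/ and /i/, so it voices to [g]. /fiurufuokiirif/ → fiuruvuogiirif.
Rule 2 (pre-rhotic lowering): /u/ is a high vowel immediately before /r/, so it lowers to [o]. /i/ is a high vowel immediately before /r/, so it lowers to [e]. /fiuruvuogiirif/ → fioruvuogierif.

fioruvuogierif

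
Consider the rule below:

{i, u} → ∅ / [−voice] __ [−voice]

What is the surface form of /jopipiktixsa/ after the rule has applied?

/i/ is a high vowel flanked by voiceless consonants /p/ and /p/, so it deletes.
/i/ is a high vowel flanked by voiceless consonants /p/ and /k/, so it deletes.
/i/ is a high vowel flanked by voiceless consonants /t/ and /x/, so it deletes.
Surface form: [joppktxsa].

joppktxsa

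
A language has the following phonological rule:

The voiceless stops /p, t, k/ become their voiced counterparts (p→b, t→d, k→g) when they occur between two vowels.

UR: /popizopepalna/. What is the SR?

/p/ is a voiceless stop between vowels /o/ and /i/, so it voices to [b].
/p/ is a voiceless stop between vowels /o/ and /e/, so it voices to [b].
/p/ is a voiceless stop between vowels /e/ and /a/, so it voices to [b].
Surface form: [pobizobebalna].

pobizobebalna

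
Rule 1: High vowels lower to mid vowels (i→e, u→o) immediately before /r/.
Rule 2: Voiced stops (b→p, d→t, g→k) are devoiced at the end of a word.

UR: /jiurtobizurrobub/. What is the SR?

jiortobizorrobup

Rule 1 (pre-rhotic lowering): /u/ is a high vowel immediately before /r/, so it lowers to [o]. /u/ is a high vowel immediately before /r/, so it lowers to [o]. /jiurtobizurrobub/ → jiortobizorrobub.
Rule 2 (final devoicing): /b/ is a voiced stop in word-final position, so it devoices to [p]. /jiortobizorrobub/ → jiortobizorrobup.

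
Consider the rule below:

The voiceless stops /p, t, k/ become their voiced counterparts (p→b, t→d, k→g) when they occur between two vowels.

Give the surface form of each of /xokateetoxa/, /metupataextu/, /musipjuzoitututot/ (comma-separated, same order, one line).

xogadeedoxa, medubadaextu, musipjuzoidududot

/xokateetoxa/: /k/ is a voiceless stop between vowels /o/ and /a/, so it voices to [g]. /t/ is a voiceless stop between vowels /a/ and /e/, so it voices to [d]. /t/ is a voiceless stop between vowels /e/ and /o/, so it voices to [d]. → [xogadeedoxa].
/metupataextu/: /t/ is a voiceless stop between vowels /e/ and /u/, so it voices to [d]. /p/ is a voiceless stop between vowels /u/ and /a/, so it voices to [b]. /t/ is a voiceless stop between vowels /a/ and /a/, so it voices to [d]. → [medubadaextu].
/musipjuzoitututot/: /t/ is a voiceless stop between vowels /i/ and /u/, so it voices to [d]. /t/ is a voiceless stop between vowels /u/ and /u/, so it voices to [d]. /t/ is a voiceless stop between vowels /u/ and /o/, so it voices to [d]. → [musipjuzoidududot].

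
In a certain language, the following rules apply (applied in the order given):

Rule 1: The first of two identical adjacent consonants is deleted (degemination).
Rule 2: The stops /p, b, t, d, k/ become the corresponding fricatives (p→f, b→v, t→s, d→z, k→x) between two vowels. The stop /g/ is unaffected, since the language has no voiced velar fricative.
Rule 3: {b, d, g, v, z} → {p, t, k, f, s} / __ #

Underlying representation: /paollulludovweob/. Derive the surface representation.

paoluluzovweop

Rule 1 (degemination): /ll/ is a geminate; the first /l/ deletes. /ll/ is a geminate; the first /l/ deletes. /paollulludovweob/ → paoluludovweob.
Rule 2 (intervocalic spirantization): /d/ is a stop between vowels /u/ and /o/, so it spirantizes to the fricative [z]. /paoluludovweob/ → paoluluzovweob.
Rule 3 (final devoicing): /b/ is a voiced obstruent in word-final position, so it devoices to [p]. /paoluluzovweob/ → paoluluzovweop.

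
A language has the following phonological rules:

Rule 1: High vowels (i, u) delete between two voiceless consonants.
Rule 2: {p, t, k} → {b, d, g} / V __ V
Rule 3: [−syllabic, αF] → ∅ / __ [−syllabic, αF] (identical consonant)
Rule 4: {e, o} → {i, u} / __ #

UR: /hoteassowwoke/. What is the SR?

hodeasowogi

Rule 1 (high vowel syncope): no segment meets the environment; /hoteassowwoke/ is unchanged.
Rule 2 (intervocalic voicing): /t/ is a voiceless stop between vowels /o/ and /e/, so it voices to [d]. /k/ is a voiceless stop between vowels /o/ and /e/, so it voices to [g]. /hoteassowwoke/ → hodeassowwoge.
Rule 3 (degemination): /ss/ is a geminate; the first /s/ deletes. /ww/ is a geminate; the first /w/ deletes. /hodeassowwoge/ → hodeasowoge.
Rule 4 (final vowel raising): /e/ is a mid vowel in word-final position, so it raises to [i]. /hodeasowoge/ → hodeasowogi.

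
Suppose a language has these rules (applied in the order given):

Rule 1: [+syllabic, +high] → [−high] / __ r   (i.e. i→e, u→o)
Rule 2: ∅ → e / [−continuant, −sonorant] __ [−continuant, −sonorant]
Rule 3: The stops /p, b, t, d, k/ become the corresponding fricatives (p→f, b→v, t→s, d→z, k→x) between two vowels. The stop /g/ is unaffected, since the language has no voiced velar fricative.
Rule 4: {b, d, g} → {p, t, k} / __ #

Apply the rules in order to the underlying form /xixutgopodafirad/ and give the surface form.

Rule 1 (pre-rhotic lowering): /i/ is a high vowel immediately before /r/, so it lowers to [e]. /xixutgopodafirad/ → xixutgopodaferad.
Rule 2 (stop-cluster e-epenthesis): /t/ and /g/ form a stop–stop cluster, so [e] is inserted between them. /xixutgopodaferad/ → xixutegopodaferad.
Rule 3 (intervocalic spirantization): /t/ is a stop between vowels /u/ and /e/, so it spirantizes to the fricative [s]. /p/ is a stop between vowels /o/ and /o/, so it spirantizes to the fricative [f]. /d/ is a stop between vowels /o/ and /a/, so it spirantizes to the fricative [z]. /xixutegopodaferad/ → xixusegofozaferad.
Rule 4 (final devoicing): /d/ is a voiced stop in word-final position, so it devoices to [t]. /xixusegofozaferad/ → xixusegofozaferat.

xixusegofozaferat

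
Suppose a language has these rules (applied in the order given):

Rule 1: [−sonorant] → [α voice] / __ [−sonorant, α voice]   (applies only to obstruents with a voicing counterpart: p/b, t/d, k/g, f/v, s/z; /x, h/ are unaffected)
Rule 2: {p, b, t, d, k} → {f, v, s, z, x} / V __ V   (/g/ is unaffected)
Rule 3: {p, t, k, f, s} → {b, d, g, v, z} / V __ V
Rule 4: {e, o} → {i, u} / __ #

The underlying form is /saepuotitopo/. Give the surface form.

Rule 1 (regressive voicing assimilation): no segment meets the environment; /saepuotitopo/ is unchanged.
Rule 2 (intervocalic spirantization): /p/ is a stop between vowels /e/ and /u/, so it spirantizes to the fricative [f]. /t/ is a stop between vowels /o/ and /i/, so it spirantizes to the fricative [s]. /t/ is a stop between vowels /i/ and /o/, so it spirantizes to the fricative [s]. /p/ is a stop between vowels /o/ and /o/, so it spirantizes to the fricative [f]. /saepuotitopo/ → saefuosisofo.
Rule 3 (intervocalic voicing): /f/ is a voiceless obstruent between vowels /e/ and /u/, so it voices to [v]. /s/ is a voiceless obstruent between vowels /o/ and /i/, so it voices to [z]. /s/ is a voiceless obstruent between vowels /i/ and /o/, so it voices to [z]. /f/ is a voiceless obstruent between vowels /o/ and /o/, so it voices to [v]. /saefuosisofo/ → saevuozizovo.
Rule 4 (final vowel raising): /o/ is a mid vowel in word-final position, so it raises to [u]. /saevuozizovo/ → saevuozizovu.

saevuozizovu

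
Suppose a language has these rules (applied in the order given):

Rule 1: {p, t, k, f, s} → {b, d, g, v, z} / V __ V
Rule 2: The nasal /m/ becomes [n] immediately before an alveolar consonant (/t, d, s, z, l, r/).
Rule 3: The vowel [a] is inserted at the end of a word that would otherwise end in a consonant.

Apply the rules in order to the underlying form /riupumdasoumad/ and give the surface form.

Rule 1 (intervocalic voicing): /p/ is a voiceless obstruent between vowels /u/ and /u/, so it voices to [b]. /s/ is a voiceless obstruent between vowels /a/ and /o/, so it voices to [z]. /riupumdasoumad/ → riubumdazoumad.
Rule 2 (nasal place assimilation): /m/ precedes the alveolar consonant /d/, so it assimilates in place to [n]. /riubumdazoumad/ → riubundazoumad.
Rule 3 (final a-epenthesis): the form ends in the consonant /d/, so [a] is inserted word-finally. /riubundazoumad/ → riubundazoumada.

riubundazoumada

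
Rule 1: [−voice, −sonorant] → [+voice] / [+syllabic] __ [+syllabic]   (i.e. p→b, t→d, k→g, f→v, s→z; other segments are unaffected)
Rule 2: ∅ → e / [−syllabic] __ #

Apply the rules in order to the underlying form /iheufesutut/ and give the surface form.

iheuvezudute

Rule 1 (intervocalic voicing): /f/ is a voiceless obstruent between vowels /u/ and /e/, so it voices to [v]. /s/ is a voiceless obstruent between vowels /e/ and /u/, so it voices to [z]. /t/ is a voiceless obstruent between vowels /u/ and /u/, so it voices to [d]. /iheufesutut/ → iheuvezudut.
Rule 2 (final e-epenthesis): the form ends in the consonant /t/, so [e] is inserted word-finally. /iheuvezudut/ → iheuvezudute.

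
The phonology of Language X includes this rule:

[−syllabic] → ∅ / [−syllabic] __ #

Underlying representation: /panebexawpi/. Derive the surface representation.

panebexawpi

No segment of /panebexawpi/ meets the structural description of the rule, so the form surfaces unchanged.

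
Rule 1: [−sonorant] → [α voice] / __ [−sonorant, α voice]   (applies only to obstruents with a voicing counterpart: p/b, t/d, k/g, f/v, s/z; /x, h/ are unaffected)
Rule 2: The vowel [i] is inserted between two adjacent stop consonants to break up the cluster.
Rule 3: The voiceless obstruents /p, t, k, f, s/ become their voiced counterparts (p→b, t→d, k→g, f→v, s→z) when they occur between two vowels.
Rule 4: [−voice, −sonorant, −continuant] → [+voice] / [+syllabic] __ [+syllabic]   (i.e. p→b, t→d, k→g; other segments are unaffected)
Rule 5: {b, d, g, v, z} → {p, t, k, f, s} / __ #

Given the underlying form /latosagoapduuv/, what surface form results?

Rule 1 (regressive voicing assimilation): /p/ precedes the voiced obstruent /d/, so it voices to [b] by assimilation. /latosagoapduuv/ → latosagoabduuv.
Rule 2 (stop-cluster i-epenthesis): /b/ and /d/ form a stop–stop cluster, so [i] is inserted between them. /latosagoabduuv/ → latosagoabiduuv.
Rule 3 (intervocalic voicing): /t/ is a voiceless obstruent between vowels /a/ and /o/, so it voices to [d]. /s/ is a voiceless obstruent between vowels /o/ and /a/, so it voices to [z]. /latosagoabiduuv/ → ladozagoabiduuv.
Rule 4 (intervocalic voicing): no segment meets the environment; /ladozagoabiduuv/ is unchanged.
Rule 5 (final devoicing): /v/ is a voiced obstruent in word-final position, so it devoices to [f]. /ladozagoabiduuv/ → ladozagoabiduuf.

ladozagoabiduuf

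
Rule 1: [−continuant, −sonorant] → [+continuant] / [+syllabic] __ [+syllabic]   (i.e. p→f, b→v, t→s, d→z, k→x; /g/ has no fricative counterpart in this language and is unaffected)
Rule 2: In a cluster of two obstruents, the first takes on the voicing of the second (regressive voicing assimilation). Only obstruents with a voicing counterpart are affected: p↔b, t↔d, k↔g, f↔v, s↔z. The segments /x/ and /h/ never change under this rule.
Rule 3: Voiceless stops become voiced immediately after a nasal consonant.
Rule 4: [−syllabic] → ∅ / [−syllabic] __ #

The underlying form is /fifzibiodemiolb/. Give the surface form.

Rule 1 (intervocalic spirantization): /b/ is a stop between vowels /i/ and /i/, so it spirantizes to the fricative [v]. /d/ is a stop between vowels /o/ and /e/, so it spirantizes to the fricative [z]. /fifzibiodemiolb/ → fifziviozemiolb.
Rule 2 (regressive voicing assimilation): /f/ precedes the voiced obstruent /z/, so it voices to [v] by assimilation. /fifziviozemiolb/ → fivziviozemiolb.
Rule 3 (post-nasal voicing): no segment meets the environment; /fivziviozemiolb/ is unchanged.
Rule 4 (final cluster simplification): /b/ is the second consonant of a word-final cluster /lb/, so it deletes. /fivziviozemiolb/ → fivziviozemiol.

fivziviozemiol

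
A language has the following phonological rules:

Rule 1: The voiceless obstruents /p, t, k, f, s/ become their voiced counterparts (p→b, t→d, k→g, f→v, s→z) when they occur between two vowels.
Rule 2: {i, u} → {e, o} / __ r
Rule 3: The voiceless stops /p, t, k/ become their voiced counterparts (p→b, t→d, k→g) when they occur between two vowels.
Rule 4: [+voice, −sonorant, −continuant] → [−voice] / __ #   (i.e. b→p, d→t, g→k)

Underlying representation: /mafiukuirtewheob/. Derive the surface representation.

maviuguertewheop

Rule 1 (intervocalic voicing): /f/ is a voiceless obstruent between vowels /a/ and /i/, so it voices to [v]. /k/ is a voiceless obstruent between vowels /u/ and /u/, so it voices to [g]. /mafiukuirtewheob/ → maviuguirtewheob.
Rule 2 (pre-rhotic lowering): /i/ is a high vowel immediately before /r/, so it lowers to [e]. /maviuguirtewheob/ → maviuguertewheob.
Rule 3 (intervocalic voicing): no segment meets the environment; /maviuguertewheob/ is unchanged.
Rule 4 (final devoicing): /b/ is a voiced stop in word-final position, so it devoices to [p]. /maviuguertewheob/ → maviuguertewheop.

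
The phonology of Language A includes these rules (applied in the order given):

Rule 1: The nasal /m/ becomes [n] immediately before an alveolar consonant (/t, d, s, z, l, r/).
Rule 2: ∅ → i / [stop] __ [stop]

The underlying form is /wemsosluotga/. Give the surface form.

wensosluotiga

Rule 1 (nasal place assimilation): /m/ precedes the alveolar consonant /s/, so it assimilates in place to [n]. /wemsosluotga/ → wensosluotga.
Rule 2 (stop-cluster i-epenthesis): /t/ and /g/ form a stop–stop cluster, so [i] is inserted between them. /wensosluotga/ → wensosluotiga.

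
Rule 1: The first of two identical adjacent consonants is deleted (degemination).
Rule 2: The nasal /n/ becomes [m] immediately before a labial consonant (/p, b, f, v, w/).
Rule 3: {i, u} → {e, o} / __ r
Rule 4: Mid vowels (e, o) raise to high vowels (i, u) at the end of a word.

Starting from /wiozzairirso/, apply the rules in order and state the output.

wiozaerersu

Rule 1 (degemination): /zz/ is a geminate; the first /z/ deletes. /wiozzairirso/ → wiozairirso.
Rule 2 (nasal place assimilation): no segment meets the environment; /wiozairirso/ is unchanged.
Rule 3 (pre-rhotic lowering): /i/ is a high vowel immediately before /r/, so it lowers to [e]. /i/ is a high vowel immediately before /r/, so it lowers to [e]. /wiozairirso/ → wiozaererso.
Rule 4 (final vowel raising): /o/ is a mid vowel in word-final position, so it raises to [u]. /wiozaererso/ → wiozaerersu.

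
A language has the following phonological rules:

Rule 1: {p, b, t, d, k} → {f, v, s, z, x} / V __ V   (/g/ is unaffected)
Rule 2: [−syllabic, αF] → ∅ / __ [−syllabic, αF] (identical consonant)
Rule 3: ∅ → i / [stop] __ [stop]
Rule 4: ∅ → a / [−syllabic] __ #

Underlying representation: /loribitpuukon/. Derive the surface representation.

Rule 1 (intervocalic spirantization): /b/ is a stop between vowels /i/ and /i/, so it spirantizes to the fricative [v]. /k/ is a stop between vowels /u/ and /o/, so it spirantizes to the fricative [x]. /loribitpuukon/ → lorivitpuuxon.
Rule 2 (degemination): no segment meets the environment; /lorivitpuuxon/ is unchanged.
Rule 3 (stop-cluster i-epenthesis): /t/ and /p/ form a stop–stop cluster, so [i] is inserted between them. /lorivitpuuxon/ → lorivitipuuxon.
Rule 4 (final a-epenthesis): the form ends in the consonant /n/, so [a] is inserted word-finally. /lorivitipuuxon/ → lorivitipuuxona.

lorivitipuuxona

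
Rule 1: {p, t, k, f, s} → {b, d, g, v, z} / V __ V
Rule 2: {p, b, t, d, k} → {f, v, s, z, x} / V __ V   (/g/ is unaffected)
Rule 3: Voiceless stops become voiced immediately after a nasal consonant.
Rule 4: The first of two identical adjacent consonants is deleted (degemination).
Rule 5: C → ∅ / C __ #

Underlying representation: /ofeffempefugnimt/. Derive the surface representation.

Rule 1 (intervocalic voicing): /f/ is a voiceless obstruent between vowels /o/ and /e/, so it voices to [v]. /f/ is a voiceless obstruent between vowels /e/ and /u/, so it voices to [v]. /ofeffempefugnimt/ → oveffempevugnimt.
Rule 2 (intervocalic spirantization): no segment meets the environment; /oveffempevugnimt/ is unchanged.
Rule 3 (post-nasal voicing): /p/ is a voiceless stop immediately after the nasal /m/, so it voices to [b]. /t/ is a voiceless stop immediately after the nasal /m/, so it voices to [d]. /oveffempevugnimt/ → oveffembevugnimd.
Rule 4 (degemination): /ff/ is a geminate; the first /f/ deletes. /oveffembevugnimd/ → ovefembevugnimd.
Rule 5 (final cluster simplification): /d/ is the second consonant of a word-final cluster /md/, so it deletes. /ovefembevugnimd/ → ovefembevugnim.

ovefembevugnim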